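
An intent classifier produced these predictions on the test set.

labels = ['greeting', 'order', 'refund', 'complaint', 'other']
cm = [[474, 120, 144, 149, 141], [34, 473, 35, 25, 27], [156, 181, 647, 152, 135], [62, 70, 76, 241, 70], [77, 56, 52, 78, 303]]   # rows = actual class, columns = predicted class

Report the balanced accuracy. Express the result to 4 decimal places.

0.5532

Balanced accuracy = mean of per-class recall.
  greeting: recall = 474/1028 = 0.46109
  order: recall = 473/594 = 0.79630
  refund: recall = 647/1271 = 0.50905
  complaint: recall = 241/519 = 0.46435
  other: recall = 303/566 = 0.53534
Mean = (0.46109 + 0.79630 + 0.50905 + 0.46435 + 0.53534) / 5 = 0.5532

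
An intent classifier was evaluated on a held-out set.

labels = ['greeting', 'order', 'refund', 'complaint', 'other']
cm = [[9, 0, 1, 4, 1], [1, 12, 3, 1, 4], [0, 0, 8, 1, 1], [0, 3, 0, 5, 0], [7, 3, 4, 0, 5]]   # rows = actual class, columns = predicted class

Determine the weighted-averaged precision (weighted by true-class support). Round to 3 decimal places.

Per-class precision (TP/(TP+FP)):
  greeting: TP=9, FP=1+0+0+7=8 → 9/17 = 0.5294
  order: TP=12, FP=0+0+3+3=6 → 12/18 = 0.6667
  refund: TP=8, FP=1+3+0+4=8 → 8/16 = 0.5000
  complaint: TP=5, FP=4+1+1+0=6 → 5/11 = 0.4545
  other: TP=5, FP=1+4+1+0=6 → 5/11 = 0.4545
Weighted-precision = Σ (supportᵢ/N)·precisionᵢ with N=73: (15/73)·0.5294 + (21/73)·0.6667 + (10/73)·0.5000 + (8/73)·0.4545 + (19/73)·0.4545 = 0.537

0.537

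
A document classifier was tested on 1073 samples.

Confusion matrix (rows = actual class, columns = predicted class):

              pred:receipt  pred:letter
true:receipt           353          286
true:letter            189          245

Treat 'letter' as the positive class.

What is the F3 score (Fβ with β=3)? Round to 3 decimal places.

0.552

Fβ = (1+β²)·TP / ((1+β²)·TP + β²·FN + FP), with β²=9
= 10·245 / (10·245 + 9·189 + 286) = 0.552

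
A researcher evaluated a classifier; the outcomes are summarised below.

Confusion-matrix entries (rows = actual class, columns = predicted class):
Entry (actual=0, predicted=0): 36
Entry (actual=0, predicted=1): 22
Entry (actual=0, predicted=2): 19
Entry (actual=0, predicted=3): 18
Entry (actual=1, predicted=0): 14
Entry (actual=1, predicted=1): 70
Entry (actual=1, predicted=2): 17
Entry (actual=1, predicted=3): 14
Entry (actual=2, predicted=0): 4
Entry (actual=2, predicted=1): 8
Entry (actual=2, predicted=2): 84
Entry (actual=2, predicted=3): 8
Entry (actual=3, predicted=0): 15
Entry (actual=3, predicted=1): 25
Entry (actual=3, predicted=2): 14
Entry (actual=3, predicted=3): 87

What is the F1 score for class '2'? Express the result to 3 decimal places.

0.706

Take TP from the diagonal, FP from the rest of the '2' prediction marginal, FN from the rest of the '2' actual marginal.
F1 score = 2·TP/(2·TP+FP+FN).
2: TP=84, FP=19+17+14=50, FN=4+8+8=20 → 168/238 = 0.7059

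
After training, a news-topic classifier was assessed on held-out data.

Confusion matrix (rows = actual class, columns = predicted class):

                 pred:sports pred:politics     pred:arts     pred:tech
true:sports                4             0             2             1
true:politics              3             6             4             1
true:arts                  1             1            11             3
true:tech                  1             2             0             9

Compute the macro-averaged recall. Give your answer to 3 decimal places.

0.609

Per-class recall (TP/(TP+FN)):
  sports: TP=4, FN=0+2+1=3 → 4/7 = 0.5714
  politics: TP=6, FN=3+4+1=8 → 6/14 = 0.4286
  arts: TP=11, FN=1+1+3=5 → 11/16 = 0.6875
  tech: TP=9, FN=1+2+0=3 → 9/12 = 0.7500
Macro-recall = mean = (0.5714 + 0.4286 + 0.6875 + 0.7500) / 4 = 0.609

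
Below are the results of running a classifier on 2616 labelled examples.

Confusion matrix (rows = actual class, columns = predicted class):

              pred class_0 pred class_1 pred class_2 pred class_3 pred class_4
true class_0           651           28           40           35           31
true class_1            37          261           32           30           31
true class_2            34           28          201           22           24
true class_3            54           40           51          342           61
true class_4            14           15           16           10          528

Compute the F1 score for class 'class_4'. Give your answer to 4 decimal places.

F1 score = 2·TP/(2·TP+FP+FN).
class_4: TP=528, FP=31+31+24+61=147, FN=14+15+16+10=55 → 1056/1258 = 0.83943

0.8394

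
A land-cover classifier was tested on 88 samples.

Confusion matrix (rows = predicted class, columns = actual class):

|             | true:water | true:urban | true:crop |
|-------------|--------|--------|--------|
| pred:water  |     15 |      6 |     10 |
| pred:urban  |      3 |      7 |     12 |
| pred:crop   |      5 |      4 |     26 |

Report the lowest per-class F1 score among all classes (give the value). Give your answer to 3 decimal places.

0.359

Per-class F1 score (2·TP/(2·TP+FP+FN)):
  water: TP=15, FP=6+10=16, FN=3+5=8 → 30/54 = 0.5556
  urban: TP=7, FP=3+12=15, FN=6+4=10 → 14/39 = 0.3590
  crop: TP=26, FP=5+4=9, FN=10+12=22 → 52/83 = 0.6265
Lowest is class 'urban' with F1 score = 0.359.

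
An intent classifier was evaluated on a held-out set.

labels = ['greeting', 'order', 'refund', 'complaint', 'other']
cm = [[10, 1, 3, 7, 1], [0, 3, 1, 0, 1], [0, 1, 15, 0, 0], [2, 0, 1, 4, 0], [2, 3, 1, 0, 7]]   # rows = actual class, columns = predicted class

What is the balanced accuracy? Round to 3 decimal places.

0.620

Balanced accuracy = mean of per-class recall.
  greeting: recall = 10/22 = 0.4545
  order: recall = 3/5 = 0.6000
  refund: recall = 15/16 = 0.9375
  complaint: recall = 4/7 = 0.5714
  other: recall = 7/13 = 0.5385
Mean = (0.4545 + 0.6000 + 0.9375 + 0.5714 + 0.5385) / 5 = 0.620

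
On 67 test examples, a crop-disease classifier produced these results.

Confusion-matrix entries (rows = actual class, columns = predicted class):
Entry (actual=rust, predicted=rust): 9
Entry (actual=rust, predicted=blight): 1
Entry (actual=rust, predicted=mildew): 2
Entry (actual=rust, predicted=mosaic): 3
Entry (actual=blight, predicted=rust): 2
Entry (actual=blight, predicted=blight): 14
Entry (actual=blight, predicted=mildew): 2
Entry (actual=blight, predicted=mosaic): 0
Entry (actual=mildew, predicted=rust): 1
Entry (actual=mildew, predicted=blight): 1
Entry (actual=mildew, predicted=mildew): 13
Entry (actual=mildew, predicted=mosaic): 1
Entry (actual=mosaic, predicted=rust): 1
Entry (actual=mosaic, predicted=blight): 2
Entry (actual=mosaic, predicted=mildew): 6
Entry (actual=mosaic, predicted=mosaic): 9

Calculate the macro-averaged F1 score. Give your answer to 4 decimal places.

0.6670

Per-class F1 score (2·TP/(2·TP+FP+FN)):
  rust: TP=9, FP=2+1+1=4, FN=1+2+3=6 → 18/28 = 0.64286
  blight: TP=14, FP=1+1+2=4, FN=2+2+0=4 → 28/36 = 0.77778
  mildew: TP=13, FP=2+2+6=10, FN=1+1+1=3 → 26/39 = 0.66667
  mosaic: TP=9, FP=3+0+1=4, FN=1+2+6=9 → 18/31 = 0.58065
Macro-F1 score = mean = (0.64286 + 0.77778 + 0.66667 + 0.58065) / 4 = 0.6670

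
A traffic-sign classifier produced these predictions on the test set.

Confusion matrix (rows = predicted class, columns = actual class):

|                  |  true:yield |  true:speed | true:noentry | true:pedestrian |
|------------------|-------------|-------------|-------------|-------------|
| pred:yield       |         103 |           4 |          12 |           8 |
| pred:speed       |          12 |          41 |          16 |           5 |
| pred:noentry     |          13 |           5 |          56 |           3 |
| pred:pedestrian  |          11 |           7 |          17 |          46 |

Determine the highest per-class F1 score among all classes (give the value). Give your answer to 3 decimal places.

Per-class F1 score (2·TP/(2·TP+FP+FN)):
  yield: TP=103, FP=4+12+8=24, FN=12+13+11=36 → 206/266 = 0.7744
  speed: TP=41, FP=12+16+5=33, FN=4+5+7=16 → 82/131 = 0.6260
  noentry: TP=56, FP=13+5+3=21, FN=12+16+17=45 → 112/178 = 0.6292
  pedestrian: TP=46, FP=11+7+17=35, FN=8+5+3=16 → 92/143 = 0.6434
Highest is class 'yield' with F1 score = 0.774.

0.774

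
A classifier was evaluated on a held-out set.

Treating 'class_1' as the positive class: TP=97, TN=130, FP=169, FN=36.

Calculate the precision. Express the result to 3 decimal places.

Precision = TP/(TP+FP) = 97/(97+169) = 97/266 = 0.365

0.365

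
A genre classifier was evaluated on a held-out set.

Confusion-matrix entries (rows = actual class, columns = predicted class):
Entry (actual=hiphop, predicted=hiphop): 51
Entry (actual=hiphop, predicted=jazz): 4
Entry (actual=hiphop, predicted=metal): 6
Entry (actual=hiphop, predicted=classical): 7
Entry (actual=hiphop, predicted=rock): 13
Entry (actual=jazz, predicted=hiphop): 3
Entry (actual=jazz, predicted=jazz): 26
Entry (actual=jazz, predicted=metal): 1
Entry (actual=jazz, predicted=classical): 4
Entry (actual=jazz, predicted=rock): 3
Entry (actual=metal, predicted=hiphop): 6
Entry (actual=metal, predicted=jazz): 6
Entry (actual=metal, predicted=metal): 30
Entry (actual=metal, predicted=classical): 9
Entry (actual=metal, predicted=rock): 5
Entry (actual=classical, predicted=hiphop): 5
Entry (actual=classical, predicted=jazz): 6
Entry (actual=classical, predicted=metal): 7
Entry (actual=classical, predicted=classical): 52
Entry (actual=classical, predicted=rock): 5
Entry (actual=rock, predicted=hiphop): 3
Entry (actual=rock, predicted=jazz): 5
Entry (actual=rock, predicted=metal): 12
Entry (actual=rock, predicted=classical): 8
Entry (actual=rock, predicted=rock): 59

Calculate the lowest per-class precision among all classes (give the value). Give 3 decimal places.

0.536

Per-class precision (TP/(TP+FP)):
  hiphop: TP=51, FP=3+6+5+3=17 → 51/68 = 0.7500
  jazz: TP=26, FP=4+6+6+5=21 → 26/47 = 0.5532
  metal: TP=30, FP=6+1+7+12=26 → 30/56 = 0.5357
  classical: TP=52, FP=7+4+9+8=28 → 52/80 = 0.6500
  rock: TP=59, FP=13+3+5+5=26 → 59/85 = 0.6941
Lowest is class 'metal' with precision = 0.536.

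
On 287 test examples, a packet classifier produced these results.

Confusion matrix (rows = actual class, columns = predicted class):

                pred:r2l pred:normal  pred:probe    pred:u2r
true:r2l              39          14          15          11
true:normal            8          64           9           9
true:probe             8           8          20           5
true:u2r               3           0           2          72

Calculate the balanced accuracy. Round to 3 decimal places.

0.657

Balanced accuracy = mean of per-class recall.
  r2l: recall = 39/79 = 0.4937
  normal: recall = 64/90 = 0.7111
  probe: recall = 20/41 = 0.4878
  u2r: recall = 72/77 = 0.9351
Mean = (0.4937 + 0.7111 + 0.4878 + 0.9351) / 4 = 0.657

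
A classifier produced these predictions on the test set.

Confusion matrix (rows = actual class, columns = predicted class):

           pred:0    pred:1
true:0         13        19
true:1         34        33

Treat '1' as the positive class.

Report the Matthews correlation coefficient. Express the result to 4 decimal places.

-0.0948

MCC = (TP·TN − FP·FN) / √((TP+FP)(TP+FN)(TN+FP)(TN+FN))
Numerator = 33·13 − 19·34 = -217
Denominator = √(52·67·32·47) = √5239936 = 2289.0906
MCC = -217 / 2289.0906 = -0.0948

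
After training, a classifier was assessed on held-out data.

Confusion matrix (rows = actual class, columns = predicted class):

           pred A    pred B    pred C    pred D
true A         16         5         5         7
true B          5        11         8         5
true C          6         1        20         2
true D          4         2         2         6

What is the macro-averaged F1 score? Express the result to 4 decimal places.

0.4841

Per-class F1 score (2·TP/(2·TP+FP+FN)):
  A: TP=16, FP=5+6+4=15, FN=5+5+7=17 → 32/64 = 0.50000
  B: TP=11, FP=5+1+2=8, FN=5+8+5=18 → 22/48 = 0.45833
  C: TP=20, FP=5+8+2=15, FN=6+1+2=9 → 40/64 = 0.62500
  D: TP=6, FP=7+5+2=14, FN=4+2+2=8 → 12/34 = 0.35294
Macro-F1 score = mean = (0.50000 + 0.45833 + 0.62500 + 0.35294) / 4 = 0.4841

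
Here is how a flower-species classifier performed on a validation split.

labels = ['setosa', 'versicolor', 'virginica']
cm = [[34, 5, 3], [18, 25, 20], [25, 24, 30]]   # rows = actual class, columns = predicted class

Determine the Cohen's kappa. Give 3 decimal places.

0.241

Observed agreement pₒ = trace/N = 89/184 = 0.4837
Expected agreement pₑ = Σ (rowᵢ·colᵢ)/N² = (42·77 + 63·54 + 79·53)/184² = 0.3197
κ = (pₒ − pₑ)/(1 − pₑ) = (0.4837 − 0.3197)/(1 − 0.3197) = 0.241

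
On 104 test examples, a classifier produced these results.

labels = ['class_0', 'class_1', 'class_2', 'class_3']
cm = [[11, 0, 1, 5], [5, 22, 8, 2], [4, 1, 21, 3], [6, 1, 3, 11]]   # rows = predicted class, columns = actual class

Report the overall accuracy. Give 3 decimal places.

0.625

Accuracy = trace / total = (11+22+21+11=65) / 104 = 65/104 = 0.625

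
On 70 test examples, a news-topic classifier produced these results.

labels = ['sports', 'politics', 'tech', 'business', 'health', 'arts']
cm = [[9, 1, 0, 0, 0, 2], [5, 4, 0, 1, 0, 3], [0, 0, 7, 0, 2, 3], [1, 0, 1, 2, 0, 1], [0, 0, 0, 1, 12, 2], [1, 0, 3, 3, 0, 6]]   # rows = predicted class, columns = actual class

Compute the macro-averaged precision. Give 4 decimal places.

Per-class precision (TP/(TP+FP)):
  sports: TP=9, FP=1+0+0+0+2=3 → 9/12 = 0.75000
  politics: TP=4, FP=5+0+1+0+3=9 → 4/13 = 0.30769
  tech: TP=7, FP=0+0+0+2+3=5 → 7/12 = 0.58333
  business: TP=2, FP=1+0+1+0+1=3 → 2/5 = 0.40000
  health: TP=12, FP=0+0+0+1+2=3 → 12/15 = 0.80000
  arts: TP=6, FP=1+0+3+3+0=7 → 6/13 = 0.46154
Macro-precision = mean = (0.75000 + 0.30769 + 0.58333 + 0.40000 + 0.80000 + 0.46154) / 6 = 0.5504

0.5504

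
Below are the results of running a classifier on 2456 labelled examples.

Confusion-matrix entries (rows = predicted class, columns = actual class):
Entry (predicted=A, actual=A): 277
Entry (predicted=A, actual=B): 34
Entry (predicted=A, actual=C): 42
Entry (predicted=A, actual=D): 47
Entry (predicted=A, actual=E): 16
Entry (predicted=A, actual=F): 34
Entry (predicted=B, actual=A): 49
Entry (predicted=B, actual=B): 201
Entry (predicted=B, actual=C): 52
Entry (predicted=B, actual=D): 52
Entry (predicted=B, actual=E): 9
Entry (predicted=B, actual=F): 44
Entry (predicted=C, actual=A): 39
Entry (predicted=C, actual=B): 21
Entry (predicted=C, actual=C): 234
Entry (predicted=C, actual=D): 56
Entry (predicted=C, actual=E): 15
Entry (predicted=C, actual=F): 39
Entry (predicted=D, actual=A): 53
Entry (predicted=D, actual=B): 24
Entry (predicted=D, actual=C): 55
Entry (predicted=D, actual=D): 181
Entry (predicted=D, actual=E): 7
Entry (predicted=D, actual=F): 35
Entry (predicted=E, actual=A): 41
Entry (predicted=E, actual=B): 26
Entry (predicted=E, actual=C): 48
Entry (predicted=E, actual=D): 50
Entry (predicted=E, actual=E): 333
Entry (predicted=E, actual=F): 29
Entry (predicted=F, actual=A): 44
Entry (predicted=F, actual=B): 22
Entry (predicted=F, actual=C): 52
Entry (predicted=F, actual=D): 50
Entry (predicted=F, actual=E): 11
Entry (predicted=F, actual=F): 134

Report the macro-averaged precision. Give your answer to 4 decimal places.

Per-class precision (TP/(TP+FP)):
  A: TP=277, FP=34+42+47+16+34=173 → 277/450 = 0.61556
  B: TP=201, FP=49+52+52+9+44=206 → 201/407 = 0.49386
  C: TP=234, FP=39+21+56+15+39=170 → 234/404 = 0.57921
  D: TP=181, FP=53+24+55+7+35=174 → 181/355 = 0.50986
  E: TP=333, FP=41+26+48+50+29=194 → 333/527 = 0.63188
  F: TP=134, FP=44+22+52+50+11=179 → 134/313 = 0.42812
Macro-precision = mean = (0.61556 + 0.49386 + 0.57921 + 0.50986 + 0.63188 + 0.42812) / 6 = 0.5431

0.5431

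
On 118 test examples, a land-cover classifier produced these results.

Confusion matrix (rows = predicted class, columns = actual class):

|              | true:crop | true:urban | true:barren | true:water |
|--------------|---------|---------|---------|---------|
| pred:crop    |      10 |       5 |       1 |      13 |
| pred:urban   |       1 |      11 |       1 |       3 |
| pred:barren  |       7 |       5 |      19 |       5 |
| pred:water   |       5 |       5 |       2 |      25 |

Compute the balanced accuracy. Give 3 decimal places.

Balanced accuracy = mean of per-class recall.
  crop: recall = 10/23 = 0.4348
  urban: recall = 11/26 = 0.4231
  barren: recall = 19/23 = 0.8261
  water: recall = 25/46 = 0.5435
Mean = (0.4348 + 0.4231 + 0.8261 + 0.5435) / 4 = 0.557

0.557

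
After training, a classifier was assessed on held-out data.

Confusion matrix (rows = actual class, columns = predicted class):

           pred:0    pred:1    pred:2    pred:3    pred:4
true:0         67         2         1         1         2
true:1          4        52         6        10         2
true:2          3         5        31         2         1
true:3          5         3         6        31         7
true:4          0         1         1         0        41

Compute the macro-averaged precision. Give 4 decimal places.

0.7681

Per-class precision (TP/(TP+FP)):
  0: TP=67, FP=4+3+5+0=12 → 67/79 = 0.84810
  1: TP=52, FP=2+5+3+1=11 → 52/63 = 0.82540
  2: TP=31, FP=1+6+6+1=14 → 31/45 = 0.68889
  3: TP=31, FP=1+10+2+0=13 → 31/44 = 0.70455
  4: TP=41, FP=2+2+1+7=12 → 41/53 = 0.77358
Macro-precision = mean = (0.84810 + 0.82540 + 0.68889 + 0.70455 + 0.77358) / 5 = 0.7681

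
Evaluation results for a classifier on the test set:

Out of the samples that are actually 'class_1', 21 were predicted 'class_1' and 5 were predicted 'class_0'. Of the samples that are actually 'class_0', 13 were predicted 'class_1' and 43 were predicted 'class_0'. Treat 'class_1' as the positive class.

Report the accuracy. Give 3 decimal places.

Accuracy = (TP+TN)/N = (21+43)/82 = 0.780

0.780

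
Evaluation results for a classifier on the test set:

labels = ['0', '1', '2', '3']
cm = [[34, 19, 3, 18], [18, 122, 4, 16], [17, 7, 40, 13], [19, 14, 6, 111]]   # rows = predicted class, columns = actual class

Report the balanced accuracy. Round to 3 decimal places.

Balanced accuracy = mean of per-class recall.
  0: recall = 34/88 = 0.3864
  1: recall = 122/162 = 0.7531
  2: recall = 40/53 = 0.7547
  3: recall = 111/158 = 0.7025
Mean = (0.3864 + 0.7531 + 0.7547 + 0.7025) / 4 = 0.649

0.649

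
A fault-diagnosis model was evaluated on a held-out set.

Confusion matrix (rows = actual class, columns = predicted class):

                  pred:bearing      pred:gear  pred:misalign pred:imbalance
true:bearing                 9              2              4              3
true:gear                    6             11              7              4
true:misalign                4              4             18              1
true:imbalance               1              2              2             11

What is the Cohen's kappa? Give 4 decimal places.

0.3954

Observed agreement pₒ = trace/N = 49/89 = 0.55056
Expected agreement pₑ = Σ (rowᵢ·colᵢ)/N² = (18·20 + 28·19 + 27·31 + 16·19)/89² = 0.25666
κ = (pₒ − pₑ)/(1 − pₑ) = (0.55056 − 0.25666)/(1 − 0.25666) = 0.3954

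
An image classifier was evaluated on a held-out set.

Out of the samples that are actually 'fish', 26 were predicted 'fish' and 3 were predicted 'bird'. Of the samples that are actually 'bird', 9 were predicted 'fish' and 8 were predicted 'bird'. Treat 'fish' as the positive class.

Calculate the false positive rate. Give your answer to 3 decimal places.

FPR = FP/(FP+TN) = 9/(9+8) = 0.529

0.529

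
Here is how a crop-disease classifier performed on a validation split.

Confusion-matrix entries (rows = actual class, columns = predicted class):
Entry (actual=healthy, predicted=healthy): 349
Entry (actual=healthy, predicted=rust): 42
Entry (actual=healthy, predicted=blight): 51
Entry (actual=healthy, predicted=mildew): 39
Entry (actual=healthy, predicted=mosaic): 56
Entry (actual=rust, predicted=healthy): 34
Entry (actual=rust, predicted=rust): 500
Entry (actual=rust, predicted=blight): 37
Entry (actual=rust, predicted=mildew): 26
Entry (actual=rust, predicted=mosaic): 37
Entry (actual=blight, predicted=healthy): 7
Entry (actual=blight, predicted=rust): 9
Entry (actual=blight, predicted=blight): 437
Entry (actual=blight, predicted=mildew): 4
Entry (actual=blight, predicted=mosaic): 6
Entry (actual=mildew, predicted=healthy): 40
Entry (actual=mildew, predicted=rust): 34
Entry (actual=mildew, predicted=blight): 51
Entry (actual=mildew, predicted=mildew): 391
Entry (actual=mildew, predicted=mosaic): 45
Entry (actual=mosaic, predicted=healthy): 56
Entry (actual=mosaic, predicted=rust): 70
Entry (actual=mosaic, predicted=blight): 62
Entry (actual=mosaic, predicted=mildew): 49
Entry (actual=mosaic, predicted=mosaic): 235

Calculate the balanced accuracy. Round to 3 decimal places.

0.715

Balanced accuracy = mean of per-class recall.
  healthy: recall = 349/537 = 0.6499
  rust: recall = 500/634 = 0.7886
  blight: recall = 437/463 = 0.9438
  mildew: recall = 391/561 = 0.6970
  mosaic: recall = 235/472 = 0.4979
Mean = (0.6499 + 0.7886 + 0.9438 + 0.6970 + 0.4979) / 5 = 0.715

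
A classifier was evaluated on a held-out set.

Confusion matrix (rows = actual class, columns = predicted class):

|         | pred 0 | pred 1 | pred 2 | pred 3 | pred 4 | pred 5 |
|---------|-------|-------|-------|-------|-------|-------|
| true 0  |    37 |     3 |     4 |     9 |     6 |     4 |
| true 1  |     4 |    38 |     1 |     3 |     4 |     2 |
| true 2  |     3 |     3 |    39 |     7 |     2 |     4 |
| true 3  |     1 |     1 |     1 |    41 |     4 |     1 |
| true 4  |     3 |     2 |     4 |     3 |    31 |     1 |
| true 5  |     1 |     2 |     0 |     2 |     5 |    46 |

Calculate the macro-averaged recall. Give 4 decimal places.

Per-class recall (TP/(TP+FN)):
  0: TP=37, FN=3+4+9+6+4=26 → 37/63 = 0.58730
  1: TP=38, FN=4+1+3+4+2=14 → 38/52 = 0.73077
  2: TP=39, FN=3+3+7+2+4=19 → 39/58 = 0.67241
  3: TP=41, FN=1+1+1+4+1=8 → 41/49 = 0.83673
  4: TP=31, FN=3+2+4+3+1=13 → 31/44 = 0.70455
  5: TP=46, FN=1+2+0+2+5=10 → 46/56 = 0.82143
Macro-recall = mean = (0.58730 + 0.73077 + 0.67241 + 0.83673 + 0.70455 + 0.82143) / 6 = 0.7255

0.7255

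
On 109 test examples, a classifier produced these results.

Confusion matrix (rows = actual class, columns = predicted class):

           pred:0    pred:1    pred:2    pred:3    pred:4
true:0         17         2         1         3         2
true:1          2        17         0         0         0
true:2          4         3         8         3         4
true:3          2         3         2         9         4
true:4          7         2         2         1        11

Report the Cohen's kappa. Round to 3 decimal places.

Observed agreement pₒ = trace/N = 62/109 = 0.5688
Expected agreement pₑ = Σ (rowᵢ·colᵢ)/N² = (25·32 + 19·27 + 22·13 + 20·16 + 23·21)/109² = 0.2022
κ = (pₒ − pₑ)/(1 − pₑ) = (0.5688 − 0.2022)/(1 − 0.2022) = 0.460

0.460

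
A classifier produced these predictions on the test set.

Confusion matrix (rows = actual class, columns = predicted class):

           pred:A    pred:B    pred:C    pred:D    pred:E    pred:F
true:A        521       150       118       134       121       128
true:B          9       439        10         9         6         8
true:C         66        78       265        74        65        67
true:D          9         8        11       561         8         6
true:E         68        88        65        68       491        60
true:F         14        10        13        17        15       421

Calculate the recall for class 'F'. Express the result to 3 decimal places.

Treat 'F' as positive and all other classes as negative.
recall = TP/(TP+FN).
F: TP=421, FN=14+10+13+17+15=69 → 421/490 = 0.8592

0.859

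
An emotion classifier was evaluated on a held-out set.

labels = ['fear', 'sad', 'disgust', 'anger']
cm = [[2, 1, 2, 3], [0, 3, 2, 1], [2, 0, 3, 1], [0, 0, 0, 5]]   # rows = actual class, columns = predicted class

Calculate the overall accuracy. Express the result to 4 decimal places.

0.5200

Accuracy = trace / total = (2+3+3+5=13) / 25 = 13/25 = 0.5200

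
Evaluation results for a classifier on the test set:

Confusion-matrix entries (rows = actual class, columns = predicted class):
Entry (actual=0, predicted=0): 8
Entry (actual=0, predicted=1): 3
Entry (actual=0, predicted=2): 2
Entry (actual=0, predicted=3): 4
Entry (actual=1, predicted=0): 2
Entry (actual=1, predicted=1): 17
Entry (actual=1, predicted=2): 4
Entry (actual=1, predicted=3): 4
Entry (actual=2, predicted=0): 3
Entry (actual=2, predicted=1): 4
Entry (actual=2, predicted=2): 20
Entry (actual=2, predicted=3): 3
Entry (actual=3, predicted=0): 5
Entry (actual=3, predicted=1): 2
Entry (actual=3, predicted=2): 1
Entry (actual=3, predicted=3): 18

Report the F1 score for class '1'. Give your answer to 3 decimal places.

F1 score = 2·TP/(2·TP+FP+FN).
1: TP=17, FP=3+4+2=9, FN=2+4+4=10 → 34/53 = 0.6415

0.642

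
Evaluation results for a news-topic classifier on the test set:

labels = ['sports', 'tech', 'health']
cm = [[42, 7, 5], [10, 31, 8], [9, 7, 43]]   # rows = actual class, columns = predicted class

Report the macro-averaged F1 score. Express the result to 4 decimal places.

Per-class F1 score (2·TP/(2·TP+FP+FN)):
  sports: TP=42, FP=10+9=19, FN=7+5=12 → 84/115 = 0.73043
  tech: TP=31, FP=7+7=14, FN=10+8=18 → 62/94 = 0.65957
  health: TP=43, FP=5+8=13, FN=9+7=16 → 86/115 = 0.74783
Macro-F1 score = mean = (0.73043 + 0.65957 + 0.74783) / 3 = 0.7126

0.7126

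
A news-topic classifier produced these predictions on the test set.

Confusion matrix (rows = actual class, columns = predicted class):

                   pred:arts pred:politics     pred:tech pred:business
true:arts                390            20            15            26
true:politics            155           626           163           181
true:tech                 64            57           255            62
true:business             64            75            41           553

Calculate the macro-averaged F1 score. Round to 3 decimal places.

0.656

Per-class F1 score (2·TP/(2·TP+FP+FN)):
  arts: TP=390, FP=155+64+64=283, FN=20+15+26=61 → 780/1124 = 0.6940
  politics: TP=626, FP=20+57+75=152, FN=155+163+181=499 → 1252/1903 = 0.6579
  tech: TP=255, FP=15+163+41=219, FN=64+57+62=183 → 510/912 = 0.5592
  business: TP=553, FP=26+181+62=269, FN=64+75+41=180 → 1106/1555 = 0.7113
Macro-F1 score = mean = (0.6940 + 0.6579 + 0.5592 + 0.7113) / 4 = 0.656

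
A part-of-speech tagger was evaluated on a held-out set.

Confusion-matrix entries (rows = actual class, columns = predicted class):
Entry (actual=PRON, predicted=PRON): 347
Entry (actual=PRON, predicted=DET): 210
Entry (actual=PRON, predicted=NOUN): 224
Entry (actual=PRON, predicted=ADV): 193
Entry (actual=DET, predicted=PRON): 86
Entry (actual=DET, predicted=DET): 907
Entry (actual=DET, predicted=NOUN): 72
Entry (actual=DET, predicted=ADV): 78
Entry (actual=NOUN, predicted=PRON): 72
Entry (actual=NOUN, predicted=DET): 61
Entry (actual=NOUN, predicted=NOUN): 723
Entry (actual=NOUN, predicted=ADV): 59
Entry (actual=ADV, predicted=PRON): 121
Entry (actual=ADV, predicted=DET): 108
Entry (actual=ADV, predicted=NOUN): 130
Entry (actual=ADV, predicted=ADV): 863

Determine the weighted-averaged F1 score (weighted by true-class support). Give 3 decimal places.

Per-class F1 score (2·TP/(2·TP+FP+FN)):
  PRON: TP=347, FP=86+72+121=279, FN=210+224+193=627 → 694/1600 = 0.4338
  DET: TP=907, FP=210+61+108=379, FN=86+72+78=236 → 1814/2429 = 0.7468
  NOUN: TP=723, FP=224+72+130=426, FN=72+61+59=192 → 1446/2064 = 0.7006
  ADV: TP=863, FP=193+78+59=330, FN=121+108+130=359 → 1726/2415 = 0.7147
Weighted-F1 score = Σ (supportᵢ/N)·F1 scoreᵢ with N=4254: (974/4254)·0.4338 + (1143/4254)·0.7468 + (915/4254)·0.7006 + (1222/4254)·0.7147 = 0.656

0.656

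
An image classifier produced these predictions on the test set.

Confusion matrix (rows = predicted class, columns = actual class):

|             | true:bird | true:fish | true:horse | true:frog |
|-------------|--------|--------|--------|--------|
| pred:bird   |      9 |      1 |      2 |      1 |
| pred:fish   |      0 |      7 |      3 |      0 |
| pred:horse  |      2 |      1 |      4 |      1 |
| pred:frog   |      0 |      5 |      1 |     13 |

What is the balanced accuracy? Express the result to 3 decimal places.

0.646

Balanced accuracy = mean of per-class recall.
  bird: recall = 9/11 = 0.8182
  fish: recall = 7/14 = 0.5000
  horse: recall = 4/10 = 0.4000
  frog: recall = 13/15 = 0.8667
Mean = (0.8182 + 0.5000 + 0.4000 + 0.8667) / 4 = 0.646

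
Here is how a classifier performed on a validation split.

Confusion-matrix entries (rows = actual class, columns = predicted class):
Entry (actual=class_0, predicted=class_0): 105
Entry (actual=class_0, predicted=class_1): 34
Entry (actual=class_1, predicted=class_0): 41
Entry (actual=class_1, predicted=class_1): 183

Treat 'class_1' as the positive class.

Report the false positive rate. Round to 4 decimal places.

0.2446

FPR = FP/(FP+TN) = 34/(34+105) = 0.2446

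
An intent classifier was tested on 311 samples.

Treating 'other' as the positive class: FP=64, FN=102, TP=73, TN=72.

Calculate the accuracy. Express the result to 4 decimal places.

0.4662

Accuracy = (TP+TN)/N = (73+72)/311 = 0.4662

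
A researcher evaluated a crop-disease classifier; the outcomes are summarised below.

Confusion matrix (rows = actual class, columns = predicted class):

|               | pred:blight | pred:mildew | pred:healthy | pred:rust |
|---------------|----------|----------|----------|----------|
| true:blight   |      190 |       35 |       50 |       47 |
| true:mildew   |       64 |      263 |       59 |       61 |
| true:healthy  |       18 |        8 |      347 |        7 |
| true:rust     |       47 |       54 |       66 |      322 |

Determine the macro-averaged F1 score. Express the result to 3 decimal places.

0.677

Per-class F1 score (2·TP/(2·TP+FP+FN)):
  blight: TP=190, FP=64+18+47=129, FN=35+50+47=132 → 380/641 = 0.5928
  mildew: TP=263, FP=35+8+54=97, FN=64+59+61=184 → 526/807 = 0.6518
  healthy: TP=347, FP=50+59+66=175, FN=18+8+7=33 → 694/902 = 0.7694
  rust: TP=322, FP=47+61+7=115, FN=47+54+66=167 → 644/926 = 0.6955
Macro-F1 score = mean = (0.5928 + 0.6518 + 0.7694 + 0.6955) / 4 = 0.677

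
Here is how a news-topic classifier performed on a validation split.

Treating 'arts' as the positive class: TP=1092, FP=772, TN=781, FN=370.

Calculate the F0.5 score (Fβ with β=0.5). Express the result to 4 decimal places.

Fβ = (1+β²)·TP / ((1+β²)·TP + β²·FN + FP), with β²=1/4
= 1.25·1092 / (1.25·1092 + 0.25·370 + 772) = 0.6122

0.6122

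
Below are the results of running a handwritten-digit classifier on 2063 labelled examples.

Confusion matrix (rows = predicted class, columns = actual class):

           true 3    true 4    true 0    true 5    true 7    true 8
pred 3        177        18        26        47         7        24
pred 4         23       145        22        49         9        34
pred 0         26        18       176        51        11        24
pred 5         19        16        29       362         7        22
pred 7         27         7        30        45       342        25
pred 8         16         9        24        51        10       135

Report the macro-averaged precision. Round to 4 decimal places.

0.6244

Per-class precision (TP/(TP+FP)):
  3: TP=177, FP=18+26+47+7+24=122 → 177/299 = 0.59197
  4: TP=145, FP=23+22+49+9+34=137 → 145/282 = 0.51418
  0: TP=176, FP=26+18+51+11+24=130 → 176/306 = 0.57516
  5: TP=362, FP=19+16+29+7+22=93 → 362/455 = 0.79560
  7: TP=342, FP=27+7+30+45+25=134 → 342/476 = 0.71849
  8: TP=135, FP=16+9+24+51+10=110 → 135/245 = 0.55102
Macro-precision = mean = (0.59197 + 0.51418 + 0.57516 + 0.79560 + 0.71849 + 0.55102) / 6 = 0.6244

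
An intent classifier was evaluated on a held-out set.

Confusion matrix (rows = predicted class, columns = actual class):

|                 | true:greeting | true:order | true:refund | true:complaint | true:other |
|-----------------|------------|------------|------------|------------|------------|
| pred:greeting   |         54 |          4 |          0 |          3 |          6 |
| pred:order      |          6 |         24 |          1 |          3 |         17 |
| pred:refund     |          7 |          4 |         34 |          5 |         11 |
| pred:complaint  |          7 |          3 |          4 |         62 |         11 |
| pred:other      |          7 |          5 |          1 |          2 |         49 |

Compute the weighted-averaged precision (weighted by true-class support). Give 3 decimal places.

0.702

Per-class precision (TP/(TP+FP)):
  greeting: TP=54, FP=4+0+3+6=13 → 54/67 = 0.8060
  order: TP=24, FP=6+1+3+17=27 → 24/51 = 0.4706
  refund: TP=34, FP=7+4+5+11=27 → 34/61 = 0.5574
  complaint: TP=62, FP=7+3+4+11=25 → 62/87 = 0.7126
  other: TP=49, FP=7+5+1+2=15 → 49/64 = 0.7656
Weighted-precision = Σ (supportᵢ/N)·precisionᵢ with N=330: (81/330)·0.8060 + (40/330)·0.4706 + (40/330)·0.5574 + (75/330)·0.7126 + (94/330)·0.7656 = 0.702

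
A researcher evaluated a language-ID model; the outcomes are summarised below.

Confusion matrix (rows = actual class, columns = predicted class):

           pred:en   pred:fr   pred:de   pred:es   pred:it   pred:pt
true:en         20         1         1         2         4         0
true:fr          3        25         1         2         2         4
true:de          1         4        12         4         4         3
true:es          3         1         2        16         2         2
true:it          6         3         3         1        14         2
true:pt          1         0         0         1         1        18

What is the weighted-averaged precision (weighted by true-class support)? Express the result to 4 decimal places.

Per-class precision (TP/(TP+FP)):
  en: TP=20, FP=3+1+3+6+1=14 → 20/34 = 0.58824
  fr: TP=25, FP=1+4+1+3+0=9 → 25/34 = 0.73529
  de: TP=12, FP=1+1+2+3+0=7 → 12/19 = 0.63158
  es: TP=16, FP=2+2+4+1+1=10 → 16/26 = 0.61538
  it: TP=14, FP=4+2+4+2+1=13 → 14/27 = 0.51852
  pt: TP=18, FP=0+4+3+2+2=11 → 18/29 = 0.62069
Weighted-precision = Σ (supportᵢ/N)·precisionᵢ with N=169: (28/169)·0.58824 + (37/169)·0.73529 + (28/169)·0.63158 + (26/169)·0.61538 + (29/169)·0.51852 + (21/169)·0.62069 = 0.6239

0.6239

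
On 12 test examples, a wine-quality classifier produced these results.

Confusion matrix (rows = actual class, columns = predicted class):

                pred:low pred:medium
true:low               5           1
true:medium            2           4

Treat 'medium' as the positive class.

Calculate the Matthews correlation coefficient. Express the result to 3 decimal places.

0.507

MCC = (TP·TN − FP·FN) / √((TP+FP)(TP+FN)(TN+FP)(TN+FN))
Numerator = 4·5 − 1·2 = 18
Denominator = √(5·6·6·7) = √1260 = 35.4965
MCC = 18 / 35.4965 = 0.507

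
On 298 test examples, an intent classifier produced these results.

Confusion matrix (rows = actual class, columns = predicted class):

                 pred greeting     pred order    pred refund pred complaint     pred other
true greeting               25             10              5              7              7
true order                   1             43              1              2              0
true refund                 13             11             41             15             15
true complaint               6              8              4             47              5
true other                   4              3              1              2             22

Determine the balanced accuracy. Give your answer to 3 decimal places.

0.634

Balanced accuracy = mean of per-class recall.
  greeting: recall = 25/54 = 0.4630
  order: recall = 43/47 = 0.9149
  refund: recall = 41/95 = 0.4316
  complaint: recall = 47/70 = 0.6714
  other: recall = 22/32 = 0.6875
Mean = (0.4630 + 0.9149 + 0.4316 + 0.6714 + 0.6875) / 5 = 0.634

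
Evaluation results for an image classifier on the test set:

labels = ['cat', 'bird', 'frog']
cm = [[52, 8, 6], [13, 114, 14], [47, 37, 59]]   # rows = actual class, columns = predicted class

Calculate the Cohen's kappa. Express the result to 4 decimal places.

Observed agreement pₒ = trace/N = 225/350 = 0.64286
Expected agreement pₑ = Σ (rowᵢ·colᵢ)/N² = (66·112 + 141·159 + 143·79)/350² = 0.33558
κ = (pₒ − pₑ)/(1 − pₑ) = (0.64286 − 0.33558)/(1 − 0.33558) = 0.4625

0.4625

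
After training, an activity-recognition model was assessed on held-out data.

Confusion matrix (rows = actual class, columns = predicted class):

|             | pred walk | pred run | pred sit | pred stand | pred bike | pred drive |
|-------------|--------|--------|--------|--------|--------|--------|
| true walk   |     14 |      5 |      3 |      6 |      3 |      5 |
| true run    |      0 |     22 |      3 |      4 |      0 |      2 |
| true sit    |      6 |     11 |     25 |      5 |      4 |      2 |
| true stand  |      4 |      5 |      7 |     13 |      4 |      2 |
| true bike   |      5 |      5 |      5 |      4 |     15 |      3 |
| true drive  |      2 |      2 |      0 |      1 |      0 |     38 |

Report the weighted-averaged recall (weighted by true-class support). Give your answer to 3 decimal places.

0.540

Per-class recall (TP/(TP+FN)):
  walk: TP=14, FN=5+3+6+3+5=22 → 14/36 = 0.3889
  run: TP=22, FN=0+3+4+0+2=9 → 22/31 = 0.7097
  sit: TP=25, FN=6+11+5+4+2=28 → 25/53 = 0.4717
  stand: TP=13, FN=4+5+7+4+2=22 → 13/35 = 0.3714
  bike: TP=15, FN=5+5+5+4+3=22 → 15/37 = 0.4054
  drive: TP=38, FN=2+2+0+1+0=5 → 38/43 = 0.8837
Weighted-recall = Σ (supportᵢ/N)·recallᵢ with N=235: (36/235)·0.3889 + (31/235)·0.7097 + (53/235)·0.4717 + (35/235)·0.3714 + (37/235)·0.4054 + (43/235)·0.8837 = 0.540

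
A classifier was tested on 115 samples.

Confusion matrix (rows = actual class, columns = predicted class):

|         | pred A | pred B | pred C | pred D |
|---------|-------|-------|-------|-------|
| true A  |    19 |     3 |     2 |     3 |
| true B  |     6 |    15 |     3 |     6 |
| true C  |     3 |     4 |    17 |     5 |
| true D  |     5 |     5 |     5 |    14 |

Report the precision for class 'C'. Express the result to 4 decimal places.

Treat 'C' as positive and all other classes as negative.
precision = TP/(TP+FP).
C: TP=17, FP=2+3+5=10 → 17/27 = 0.62963

0.6296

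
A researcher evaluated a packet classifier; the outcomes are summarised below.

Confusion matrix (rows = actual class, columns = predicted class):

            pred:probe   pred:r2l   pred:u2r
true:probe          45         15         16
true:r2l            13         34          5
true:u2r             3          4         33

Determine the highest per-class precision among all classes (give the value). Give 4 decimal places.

Per-class precision (TP/(TP+FP)):
  probe: TP=45, FP=13+3=16 → 45/61 = 0.73770
  r2l: TP=34, FP=15+4=19 → 34/53 = 0.64151
  u2r: TP=33, FP=16+5=21 → 33/54 = 0.61111
Highest is class 'probe' with precision = 0.7377.

0.7377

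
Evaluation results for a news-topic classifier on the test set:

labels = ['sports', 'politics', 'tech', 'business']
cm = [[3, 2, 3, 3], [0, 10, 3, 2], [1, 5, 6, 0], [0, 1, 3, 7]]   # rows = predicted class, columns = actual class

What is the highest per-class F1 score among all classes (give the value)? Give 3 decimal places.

Per-class F1 score (2·TP/(2·TP+FP+FN)):
  sports: TP=3, FP=2+3+3=8, FN=0+1+0=1 → 6/15 = 0.4000
  politics: TP=10, FP=0+3+2=5, FN=2+5+1=8 → 20/33 = 0.6061
  tech: TP=6, FP=1+5+0=6, FN=3+3+3=9 → 12/27 = 0.4444
  business: TP=7, FP=0+1+3=4, FN=3+2+0=5 → 14/23 = 0.6087
Highest is class 'business' with F1 score = 0.609.

0.609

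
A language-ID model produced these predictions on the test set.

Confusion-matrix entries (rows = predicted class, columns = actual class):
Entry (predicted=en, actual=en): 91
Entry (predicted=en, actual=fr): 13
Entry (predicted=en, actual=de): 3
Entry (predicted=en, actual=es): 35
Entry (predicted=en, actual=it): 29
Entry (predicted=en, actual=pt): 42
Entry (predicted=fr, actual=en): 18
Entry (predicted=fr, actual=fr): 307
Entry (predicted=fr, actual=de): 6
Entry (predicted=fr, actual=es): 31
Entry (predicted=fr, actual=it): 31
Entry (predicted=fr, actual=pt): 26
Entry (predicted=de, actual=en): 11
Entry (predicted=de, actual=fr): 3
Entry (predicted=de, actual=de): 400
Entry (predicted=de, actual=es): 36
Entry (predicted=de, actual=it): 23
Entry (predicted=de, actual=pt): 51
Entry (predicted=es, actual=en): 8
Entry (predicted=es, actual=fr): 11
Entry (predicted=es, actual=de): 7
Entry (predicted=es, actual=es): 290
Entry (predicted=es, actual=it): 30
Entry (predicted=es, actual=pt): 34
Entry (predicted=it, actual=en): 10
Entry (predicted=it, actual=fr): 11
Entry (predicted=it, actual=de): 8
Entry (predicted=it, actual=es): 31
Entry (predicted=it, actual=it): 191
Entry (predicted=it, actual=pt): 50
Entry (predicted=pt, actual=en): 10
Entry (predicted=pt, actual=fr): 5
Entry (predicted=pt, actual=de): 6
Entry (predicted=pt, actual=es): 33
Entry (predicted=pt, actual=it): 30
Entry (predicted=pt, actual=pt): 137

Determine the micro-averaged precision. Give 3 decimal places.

0.688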